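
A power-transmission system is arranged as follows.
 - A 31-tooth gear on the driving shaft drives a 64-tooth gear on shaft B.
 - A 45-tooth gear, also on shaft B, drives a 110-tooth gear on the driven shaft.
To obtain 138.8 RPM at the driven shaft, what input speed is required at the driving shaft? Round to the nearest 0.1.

700.5 RPM

Overall ratio R = 2.0645 × 2.4444 = 5.0466.
Required input speed = output speed × R = 138.8 × 5.0466 = 700.47 RPM.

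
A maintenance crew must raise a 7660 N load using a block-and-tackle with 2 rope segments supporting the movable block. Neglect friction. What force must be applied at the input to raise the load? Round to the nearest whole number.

3830 N

Block-and-tackle MA = number of supporting rope parts = 2.
Effort = load / MA = 7660 / 2 = 3830 N.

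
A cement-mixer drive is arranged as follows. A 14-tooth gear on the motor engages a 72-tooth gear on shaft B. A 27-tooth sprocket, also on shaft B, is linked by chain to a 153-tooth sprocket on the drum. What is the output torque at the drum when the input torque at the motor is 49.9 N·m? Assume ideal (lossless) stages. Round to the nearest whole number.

1454 N·m

After the gear mesh (72/14): 49.9 × 5.1429 = 256.63 N·m
After the chain (153/27): 256.63 × 5.6667 = 1454.2 N·m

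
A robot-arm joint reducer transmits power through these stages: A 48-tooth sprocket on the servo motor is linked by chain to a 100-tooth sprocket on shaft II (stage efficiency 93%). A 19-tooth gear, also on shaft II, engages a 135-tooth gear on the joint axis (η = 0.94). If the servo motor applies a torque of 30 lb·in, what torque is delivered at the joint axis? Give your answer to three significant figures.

388 lb·in

After the chain (100/48): 30 × 2.0833 × 0.93 = 58.125 lb·in
After the gear mesh (135/19): 58.125 × 7.1053 × 0.94 = 388.21 lb·in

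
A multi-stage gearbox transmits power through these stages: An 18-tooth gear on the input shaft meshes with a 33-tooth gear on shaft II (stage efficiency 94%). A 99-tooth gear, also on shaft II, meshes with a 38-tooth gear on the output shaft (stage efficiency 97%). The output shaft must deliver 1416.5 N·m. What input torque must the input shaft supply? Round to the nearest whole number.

Overall ratio R = 1.8333 × 0.38384 = 0.7037; overall efficiency η = 0.94 × 0.97 = 0.9118.
Input torque = output torque / (R × η) = 1416.5 / (0.7037 × 0.9118) = 2207.6 N·m.

2208 N·m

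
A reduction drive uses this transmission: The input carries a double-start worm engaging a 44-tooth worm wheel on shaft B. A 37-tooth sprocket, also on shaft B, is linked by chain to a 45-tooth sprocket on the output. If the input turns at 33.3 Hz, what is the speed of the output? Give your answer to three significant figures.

1.24 Hz

Worm: ratio = 44/2 = 22, so shaft B turns at 33.3 / 22 = 1.5136 Hz.
Chain: ratio = 45/37 = 1.2162, so the output turns at 1.5136 / 1.2162 = 1.2445 Hz.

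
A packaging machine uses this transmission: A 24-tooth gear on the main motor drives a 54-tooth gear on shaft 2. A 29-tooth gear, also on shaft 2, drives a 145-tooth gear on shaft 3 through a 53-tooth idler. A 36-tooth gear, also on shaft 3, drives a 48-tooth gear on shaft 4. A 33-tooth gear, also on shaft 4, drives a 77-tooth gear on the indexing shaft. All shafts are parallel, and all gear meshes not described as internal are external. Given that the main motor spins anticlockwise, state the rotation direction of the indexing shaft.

clockwise

the main motor → shaft 2: external mesh, 1 reversal → CW.
shaft 2 → shaft 3: driver → idler → driven is 2 external meshes, 2 reversals → CW.
shaft 3 → shaft 4: external mesh, 1 reversal → CCW.
shaft 4 → the indexing shaft: external mesh, 1 reversal → CW.
5 reversals in total — an odd number — so the indexing shaft turns opposite to the main motor.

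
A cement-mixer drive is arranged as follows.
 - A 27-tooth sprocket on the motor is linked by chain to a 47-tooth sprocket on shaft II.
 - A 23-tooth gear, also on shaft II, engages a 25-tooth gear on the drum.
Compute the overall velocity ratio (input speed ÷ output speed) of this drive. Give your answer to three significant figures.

Each stage contributes driven/driver: chain 47/27 = 1.7407, gear mesh 25/23 = 1.087.
Overall: 1.7407 × 1.087 = 1.8921.

1.89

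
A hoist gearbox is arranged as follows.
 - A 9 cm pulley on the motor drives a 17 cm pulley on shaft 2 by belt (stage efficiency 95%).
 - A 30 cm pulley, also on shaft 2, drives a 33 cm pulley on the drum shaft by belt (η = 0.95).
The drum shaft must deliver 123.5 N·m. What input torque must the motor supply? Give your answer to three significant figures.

Overall ratio R = 1.8889 × 1.1 = 2.0778; overall efficiency η = 0.95 × 0.95 = 0.9025.
Input torque = output torque / (R × η) = 123.5 / (2.0778 × 0.9025) = 65.86 N·m.

65.9 N·m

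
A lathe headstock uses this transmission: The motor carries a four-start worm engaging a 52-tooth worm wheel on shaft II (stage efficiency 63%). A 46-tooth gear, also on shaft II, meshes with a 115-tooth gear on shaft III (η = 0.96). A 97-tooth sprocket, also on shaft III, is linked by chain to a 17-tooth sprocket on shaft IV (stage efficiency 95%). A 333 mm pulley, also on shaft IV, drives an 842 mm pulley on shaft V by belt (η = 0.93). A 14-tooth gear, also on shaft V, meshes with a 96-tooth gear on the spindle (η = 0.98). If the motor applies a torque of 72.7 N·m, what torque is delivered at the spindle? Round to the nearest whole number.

Worm: ratio = 52/4 = 13; torque at shaft II = 72.7 × 13 × 0.63 = 595.41 N·m.
Gear mesh: ratio = 115/46 = 2.5; torque at shaft III = 595.41 × 2.5 × 0.96 = 1429 N·m.
Chain: ratio = 17/97 = 0.17526; torque at shaft IV = 1429 × 0.17526 × 0.95 = 237.92 N·m.
Belt: ratio = 842/333 = 2.5285; torque at shaft V = 237.92 × 2.5285 × 0.93 = 559.48 N·m.
Gear mesh: ratio = 96/14 = 6.8571; torque at the spindle = 559.48 × 6.8571 × 0.98 = 3759.7 N·m.

3760 N·m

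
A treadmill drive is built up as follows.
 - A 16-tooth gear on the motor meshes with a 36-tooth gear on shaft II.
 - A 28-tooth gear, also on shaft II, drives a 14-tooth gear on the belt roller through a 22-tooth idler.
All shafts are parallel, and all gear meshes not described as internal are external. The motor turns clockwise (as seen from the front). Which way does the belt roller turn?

anticlockwise

the motor → shaft II: external mesh, 1 reversal → CCW.
shaft II → the belt roller: driver → idler → driven is 2 external meshes, 2 reversals → CCW.
3 reversals in total — an odd number — so the belt roller turns opposite to the motor.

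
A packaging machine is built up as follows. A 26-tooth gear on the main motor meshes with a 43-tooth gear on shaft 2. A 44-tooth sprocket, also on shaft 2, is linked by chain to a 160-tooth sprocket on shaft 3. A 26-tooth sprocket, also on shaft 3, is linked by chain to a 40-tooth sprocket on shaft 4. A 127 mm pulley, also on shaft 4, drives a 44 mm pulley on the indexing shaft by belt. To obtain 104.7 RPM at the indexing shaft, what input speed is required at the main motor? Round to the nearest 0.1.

335.6 RPM

Overall ratio R = 1.6538 × 3.6364 × 1.5385 × 0.34646 = 3.2055.
Required input speed = output speed × R = 104.7 × 3.2055 = 335.62 RPM.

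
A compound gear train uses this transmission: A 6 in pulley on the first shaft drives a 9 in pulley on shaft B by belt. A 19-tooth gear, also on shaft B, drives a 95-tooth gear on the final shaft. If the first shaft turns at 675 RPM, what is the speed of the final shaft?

90 RPM

the first shaft → shaft B (belt, 9/6): 675 ÷ 1.5 = 450 RPM
shaft B → the final shaft (gear mesh, 95/19): 450 ÷ 5 = 90 RPM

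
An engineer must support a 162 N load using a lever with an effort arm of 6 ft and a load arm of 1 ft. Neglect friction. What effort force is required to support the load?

27 N

Lever MA = effort arm / load arm = 6/1 = 6.
Effort = load / MA = 162 / 6 = 27 N.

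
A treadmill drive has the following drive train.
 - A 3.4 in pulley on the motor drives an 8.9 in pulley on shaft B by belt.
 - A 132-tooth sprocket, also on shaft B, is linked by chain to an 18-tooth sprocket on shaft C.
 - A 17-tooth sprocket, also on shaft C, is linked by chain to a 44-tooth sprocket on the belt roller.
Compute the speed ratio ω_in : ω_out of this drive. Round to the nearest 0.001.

0.924

Each stage contributes driven/driver: belt 8.9/3.4 = 2.6176, chain 18/132 = 0.13636, chain 44/17 = 2.5882.
Overall: 2.6176 × 0.13636 × 2.5882 = 0.92388.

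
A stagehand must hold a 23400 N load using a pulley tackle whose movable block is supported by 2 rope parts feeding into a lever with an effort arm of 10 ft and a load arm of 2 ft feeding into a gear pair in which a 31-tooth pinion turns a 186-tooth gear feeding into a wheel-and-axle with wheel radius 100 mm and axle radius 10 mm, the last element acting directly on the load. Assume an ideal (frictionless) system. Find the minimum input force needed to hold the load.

39 N

Block-and-tackle MA = number of supporting rope parts = 2.
Lever MA = effort arm / load arm = 10/2 = 5.
Gear pair MA = 186/31 = 6.
Wheel-and-axle MA = R/r = 100/10 = 10.
Combined ideal MA = 2 × 5 × 6 × 10 = 600.
Effort = load / MA = 23400 / 600 = 39 N.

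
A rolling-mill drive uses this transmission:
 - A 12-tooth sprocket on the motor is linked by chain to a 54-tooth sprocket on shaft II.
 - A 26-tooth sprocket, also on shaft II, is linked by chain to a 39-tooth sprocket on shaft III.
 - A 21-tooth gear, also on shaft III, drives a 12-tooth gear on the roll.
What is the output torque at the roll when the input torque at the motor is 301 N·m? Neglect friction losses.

1161 N·m

Chain: ratio = 54/12 = 4.5; torque at shaft II = 301 × 4.5 = 1354.5 N·m.
Chain: ratio = 39/26 = 1.5; torque at shaft III = 1354.5 × 1.5 = 2031.8 N·m.
Gear mesh: ratio = 12/21 = 0.57143; torque at the roll = 2031.8 × 0.57143 = 1161 N·m.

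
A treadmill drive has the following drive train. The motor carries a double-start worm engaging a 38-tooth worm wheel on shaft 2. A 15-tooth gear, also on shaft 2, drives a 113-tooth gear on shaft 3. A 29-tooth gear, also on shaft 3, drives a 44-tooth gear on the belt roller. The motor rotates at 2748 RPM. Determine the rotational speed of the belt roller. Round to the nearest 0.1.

the motor → shaft 2 (worm, 38/2): 2748 ÷ 19 = 144.63 RPM
shaft 2 → shaft 3 (gear mesh, 113/15): 144.63 ÷ 7.5333 = 19.199 RPM
shaft 3 → the belt roller (gear mesh, 44/29): 19.199 ÷ 1.5172 = 12.654 RPM

12.7 RPM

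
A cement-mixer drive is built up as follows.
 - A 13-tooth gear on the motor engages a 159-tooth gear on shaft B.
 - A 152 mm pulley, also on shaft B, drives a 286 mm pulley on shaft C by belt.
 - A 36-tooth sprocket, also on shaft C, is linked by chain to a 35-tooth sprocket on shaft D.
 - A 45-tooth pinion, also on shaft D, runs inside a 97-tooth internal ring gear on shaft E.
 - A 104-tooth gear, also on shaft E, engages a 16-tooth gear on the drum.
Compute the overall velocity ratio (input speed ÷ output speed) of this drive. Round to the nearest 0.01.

Each stage contributes driven/driver: gear mesh 159/13 = 12.231, belt 286/152 = 1.8816, chain 35/36 = 0.97222, internal gear 97/45 = 2.1556, gear mesh 16/104 = 0.15385.
Overall: 12.231 × 1.8816 × 0.97222 × 2.1556 × 0.15385 = 7.4197.

7.42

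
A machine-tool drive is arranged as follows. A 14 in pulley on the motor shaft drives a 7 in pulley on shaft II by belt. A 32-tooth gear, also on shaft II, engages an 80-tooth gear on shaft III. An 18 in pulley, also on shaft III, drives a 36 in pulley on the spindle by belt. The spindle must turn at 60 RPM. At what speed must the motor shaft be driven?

150 RPM

Overall ratio R = 0.5 × 2.5 × 2 = 2.5.
Required input speed = output speed × R = 60 × 2.5 = 150 RPM.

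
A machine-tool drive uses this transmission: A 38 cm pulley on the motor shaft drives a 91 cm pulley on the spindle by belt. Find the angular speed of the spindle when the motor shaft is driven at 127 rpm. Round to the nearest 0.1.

53.0 rpm

the motor shaft → the spindle (belt, 91/38): 127 ÷ 2.3947 = 53.033 rpm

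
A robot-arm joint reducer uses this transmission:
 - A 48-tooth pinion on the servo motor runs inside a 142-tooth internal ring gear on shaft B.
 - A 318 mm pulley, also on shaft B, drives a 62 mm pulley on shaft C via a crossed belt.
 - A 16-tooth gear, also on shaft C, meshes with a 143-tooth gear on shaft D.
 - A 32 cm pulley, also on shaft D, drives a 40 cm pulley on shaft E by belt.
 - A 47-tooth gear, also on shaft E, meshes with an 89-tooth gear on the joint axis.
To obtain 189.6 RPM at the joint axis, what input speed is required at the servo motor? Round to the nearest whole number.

2313 RPM

Overall ratio R = 2.9583 × 0.19497 × 8.9375 × 1.25 × 1.8936 = 12.202.
Required input speed = output speed × R = 189.6 × 12.202 = 2313.5 RPM.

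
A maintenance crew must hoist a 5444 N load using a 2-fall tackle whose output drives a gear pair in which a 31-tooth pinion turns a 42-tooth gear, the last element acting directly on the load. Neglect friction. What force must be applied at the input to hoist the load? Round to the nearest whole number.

2009 N

Block-and-tackle MA = number of supporting rope parts = 2.
Gear pair MA = 42/31 = 1.3548.
Combined ideal MA = 2 × 1.3548 = 2.7097.
Effort = load / MA = 5444 / 2.7097 = 2009.1 N.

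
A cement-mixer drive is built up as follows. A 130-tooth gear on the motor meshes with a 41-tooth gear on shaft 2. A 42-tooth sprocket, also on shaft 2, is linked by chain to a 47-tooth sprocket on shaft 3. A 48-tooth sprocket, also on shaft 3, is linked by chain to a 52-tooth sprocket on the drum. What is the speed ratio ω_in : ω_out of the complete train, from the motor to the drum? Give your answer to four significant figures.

Each stage contributes driven/driver: gear mesh 41/130 = 0.31538, chain 47/42 = 1.119, chain 52/48 = 1.0833.
Overall: 0.31538 × 1.119 × 1.0833 = 0.38234.

0.3823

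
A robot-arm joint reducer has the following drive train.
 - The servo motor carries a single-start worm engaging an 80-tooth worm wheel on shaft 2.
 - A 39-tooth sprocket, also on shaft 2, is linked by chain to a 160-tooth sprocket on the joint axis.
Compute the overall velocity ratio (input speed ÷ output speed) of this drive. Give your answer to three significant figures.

328

Each stage contributes driven/driver: worm 80/1 = 80, chain 160/39 = 4.1026.
Overall: 80 × 4.1026 = 328.21.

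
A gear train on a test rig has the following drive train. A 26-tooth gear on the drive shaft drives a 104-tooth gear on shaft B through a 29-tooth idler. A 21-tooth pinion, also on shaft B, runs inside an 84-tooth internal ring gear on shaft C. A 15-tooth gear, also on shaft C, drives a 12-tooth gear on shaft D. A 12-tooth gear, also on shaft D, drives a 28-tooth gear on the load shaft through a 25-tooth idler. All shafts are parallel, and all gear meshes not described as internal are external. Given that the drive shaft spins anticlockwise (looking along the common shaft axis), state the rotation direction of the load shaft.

clockwise

the drive shaft → shaft B: driver → idler → driven is 2 external meshes, 2 reversals → CCW.
shaft B → shaft C: internal mesh, same direction → CCW.
shaft C → shaft D: external mesh, 1 reversal → CW.
shaft D → the load shaft: driver → idler → driven is 2 external meshes, 2 reversals → CW.
5 reversals in total — an odd number — so the load shaft turns opposite to the drive shaft.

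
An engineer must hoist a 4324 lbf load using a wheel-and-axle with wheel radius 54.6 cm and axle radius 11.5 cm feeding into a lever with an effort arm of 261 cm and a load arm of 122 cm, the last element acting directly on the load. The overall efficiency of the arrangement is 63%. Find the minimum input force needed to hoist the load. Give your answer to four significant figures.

675.7 lbf

Wheel-and-axle MA = R/r = 54.6/11.5 = 4.7478.
Lever MA = effort arm / load arm = 261/122 = 2.1393.
Combined ideal MA = 4.7478 × 2.1393 = 10.157.
Actual MA = 10.157 × 0.63 = 6.3991.
Effort = load / actual MA = 4324 / 6.3991 = 675.72 lbf.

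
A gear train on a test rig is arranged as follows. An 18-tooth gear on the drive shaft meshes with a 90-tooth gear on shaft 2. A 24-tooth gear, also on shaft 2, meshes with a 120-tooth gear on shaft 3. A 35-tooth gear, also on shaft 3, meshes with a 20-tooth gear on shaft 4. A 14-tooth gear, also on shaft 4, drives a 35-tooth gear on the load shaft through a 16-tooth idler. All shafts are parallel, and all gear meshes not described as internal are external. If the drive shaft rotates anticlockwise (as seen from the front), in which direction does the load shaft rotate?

clockwise

the drive shaft → shaft 2: external mesh, 1 reversal → CW.
shaft 2 → shaft 3: external mesh, 1 reversal → CCW.
shaft 3 → shaft 4: external mesh, 1 reversal → CW.
shaft 4 → the load shaft: driver → idler → driven is 2 external meshes, 2 reversals → CW.
5 reversals in total — an odd number — so the load shaft turns opposite to the drive shaft.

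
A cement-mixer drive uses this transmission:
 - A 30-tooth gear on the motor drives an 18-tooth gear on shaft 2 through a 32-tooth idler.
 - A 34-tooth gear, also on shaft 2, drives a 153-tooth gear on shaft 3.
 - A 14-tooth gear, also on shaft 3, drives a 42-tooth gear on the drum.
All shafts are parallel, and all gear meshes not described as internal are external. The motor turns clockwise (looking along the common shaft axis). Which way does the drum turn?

the motor → shaft 2: driver → idler → driven is 2 external meshes, 2 reversals → CW.
shaft 2 → shaft 3: external mesh, 1 reversal → CCW.
shaft 3 → the drum: external mesh, 1 reversal → CW.
4 reversals in total — an even number — so the drum turns the same way as the motor.

clockwise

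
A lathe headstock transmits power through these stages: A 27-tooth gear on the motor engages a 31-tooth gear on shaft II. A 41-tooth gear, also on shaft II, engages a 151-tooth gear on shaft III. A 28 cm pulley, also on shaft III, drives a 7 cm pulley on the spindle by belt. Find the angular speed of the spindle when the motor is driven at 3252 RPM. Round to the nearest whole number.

3076 RPM

gear mesh 31/27 = 1.1481 → 3252/1.1481 = 2832.4 RPM
gear mesh 151/41 = 3.6829 → 2832.4/3.6829 = 769.06 RPM
belt 7/28 = 0.25 → 769.06/0.25 = 3076.2 RPM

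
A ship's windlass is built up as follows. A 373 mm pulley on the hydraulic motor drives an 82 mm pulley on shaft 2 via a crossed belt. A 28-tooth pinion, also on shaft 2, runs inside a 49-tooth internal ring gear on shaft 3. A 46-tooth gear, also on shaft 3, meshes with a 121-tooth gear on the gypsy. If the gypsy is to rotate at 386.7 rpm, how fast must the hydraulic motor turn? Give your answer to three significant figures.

Overall ratio R = 0.21984 × 1.75 × 2.6304 = 1.012.
Required input speed = output speed × R = 386.7 × 1.012 = 391.33 rpm.

391 rpm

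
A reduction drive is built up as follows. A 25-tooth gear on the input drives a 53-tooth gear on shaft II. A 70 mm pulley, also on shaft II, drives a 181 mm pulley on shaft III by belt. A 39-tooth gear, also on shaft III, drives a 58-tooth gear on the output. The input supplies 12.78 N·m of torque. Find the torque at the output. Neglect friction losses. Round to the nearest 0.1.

104.2 N·m

After the gear mesh (53/25): 12.78 × 2.12 = 27.094 N·m
After the belt (181/70): 27.094 × 2.5857 = 70.056 N·m
After the gear mesh (58/39): 70.056 × 1.4872 = 104.19 N·m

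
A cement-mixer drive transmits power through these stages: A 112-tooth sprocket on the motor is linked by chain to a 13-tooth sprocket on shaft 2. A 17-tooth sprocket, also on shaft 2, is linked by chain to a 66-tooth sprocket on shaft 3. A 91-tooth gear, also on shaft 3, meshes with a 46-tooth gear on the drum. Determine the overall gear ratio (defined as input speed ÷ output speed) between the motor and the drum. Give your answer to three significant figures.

0.228

Each stage contributes driven/driver: chain 13/112 = 0.11607, chain 66/17 = 3.8824, gear mesh 46/91 = 0.50549.
Overall: 0.11607 × 3.8824 × 0.50549 = 0.22779.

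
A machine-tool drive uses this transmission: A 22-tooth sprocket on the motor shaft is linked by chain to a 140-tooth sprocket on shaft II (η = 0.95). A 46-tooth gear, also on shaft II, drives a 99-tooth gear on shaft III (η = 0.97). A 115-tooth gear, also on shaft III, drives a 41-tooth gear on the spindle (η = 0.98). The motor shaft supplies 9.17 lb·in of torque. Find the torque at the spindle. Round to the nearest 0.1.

40.4 lb·in

Chain: ratio = 140/22 = 6.3636; torque at shaft II = 9.17 × 6.3636 × 0.95 = 55.437 lb·in.
Gear mesh: ratio = 99/46 = 2.1522; torque at shaft III = 55.437 × 2.1522 × 0.97 = 115.73 lb·in.
Gear mesh: ratio = 41/115 = 0.35652; torque at the spindle = 115.73 × 0.35652 × 0.98 = 40.435 lb·in.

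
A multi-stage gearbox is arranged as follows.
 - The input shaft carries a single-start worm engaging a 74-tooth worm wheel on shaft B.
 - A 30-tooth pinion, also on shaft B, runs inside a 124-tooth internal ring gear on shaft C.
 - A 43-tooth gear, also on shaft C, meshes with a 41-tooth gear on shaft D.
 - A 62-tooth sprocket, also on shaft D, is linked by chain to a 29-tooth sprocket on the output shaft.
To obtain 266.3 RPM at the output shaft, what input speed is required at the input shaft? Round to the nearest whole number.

Overall ratio R = 74 × 4.1333 × 0.95349 × 0.46774 = 136.41.
Required input speed = output speed × R = 266.3 × 136.41 = 36327 RPM.

36327 RPM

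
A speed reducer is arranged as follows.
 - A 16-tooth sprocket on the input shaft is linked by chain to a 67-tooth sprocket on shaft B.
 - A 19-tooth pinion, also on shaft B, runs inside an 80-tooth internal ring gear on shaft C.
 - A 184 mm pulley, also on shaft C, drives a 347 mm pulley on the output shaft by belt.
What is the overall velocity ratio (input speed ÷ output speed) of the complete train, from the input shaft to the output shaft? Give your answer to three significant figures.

Each stage contributes driven/driver: chain 67/16 = 4.1875, internal gear 80/19 = 4.2105, belt 347/184 = 1.8859.
Overall: 4.1875 × 4.2105 × 1.8859 = 33.251.

33.3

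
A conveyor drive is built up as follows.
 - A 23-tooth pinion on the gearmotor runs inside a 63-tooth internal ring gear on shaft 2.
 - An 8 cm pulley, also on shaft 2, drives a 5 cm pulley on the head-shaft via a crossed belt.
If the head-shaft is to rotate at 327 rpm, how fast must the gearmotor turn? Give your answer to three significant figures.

560 rpm

Overall ratio R = 2.7391 × 0.625 = 1.712.
Required input speed = output speed × R = 327 × 1.712 = 559.81 rpm.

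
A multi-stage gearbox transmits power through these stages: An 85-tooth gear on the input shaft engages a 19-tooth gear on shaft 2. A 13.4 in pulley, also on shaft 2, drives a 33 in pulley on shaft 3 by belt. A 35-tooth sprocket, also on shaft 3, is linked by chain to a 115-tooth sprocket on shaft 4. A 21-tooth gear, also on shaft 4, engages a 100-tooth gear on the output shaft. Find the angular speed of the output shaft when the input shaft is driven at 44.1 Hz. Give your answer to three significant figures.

5.12 Hz

gear mesh 19/85 = 0.22353 → 44.1/0.22353 = 197.29 Hz
belt 33/13.4 = 2.4627 → 197.29/2.4627 = 80.111 Hz
chain 115/35 = 3.2857 → 80.111/3.2857 = 24.382 Hz
gear mesh 100/21 = 4.7619 → 24.382/4.7619 = 5.1202 Hz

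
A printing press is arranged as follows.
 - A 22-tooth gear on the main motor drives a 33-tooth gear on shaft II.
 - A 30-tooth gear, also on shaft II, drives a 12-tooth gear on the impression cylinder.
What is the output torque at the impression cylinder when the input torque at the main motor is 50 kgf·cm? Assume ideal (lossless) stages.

After the gear mesh (33/22): 50 × 1.5 = 75 kgf·cm
After the gear mesh (12/30): 75 × 0.4 = 30 kgf·cm

30 kgf·cm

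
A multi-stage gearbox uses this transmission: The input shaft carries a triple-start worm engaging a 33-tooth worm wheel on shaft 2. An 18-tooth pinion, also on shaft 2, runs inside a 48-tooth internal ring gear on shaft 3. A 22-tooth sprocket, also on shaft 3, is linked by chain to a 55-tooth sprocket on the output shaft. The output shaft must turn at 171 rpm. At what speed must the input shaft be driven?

Overall ratio R = 11 × 2.6667 × 2.5 = 73.333.
Required input speed = output speed × R = 171 × 73.333 = 12540 rpm.

12540 rpm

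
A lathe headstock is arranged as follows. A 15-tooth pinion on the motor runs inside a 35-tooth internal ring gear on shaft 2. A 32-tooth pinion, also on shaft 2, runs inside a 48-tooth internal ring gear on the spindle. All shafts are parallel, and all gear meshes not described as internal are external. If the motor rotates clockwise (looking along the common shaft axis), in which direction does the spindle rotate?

clockwise

the motor → shaft 2: internal mesh, same direction → CW.
shaft 2 → the spindle: internal mesh, same direction → CW.
0 reversals in total — an even number — so the spindle turns the same way as the motor.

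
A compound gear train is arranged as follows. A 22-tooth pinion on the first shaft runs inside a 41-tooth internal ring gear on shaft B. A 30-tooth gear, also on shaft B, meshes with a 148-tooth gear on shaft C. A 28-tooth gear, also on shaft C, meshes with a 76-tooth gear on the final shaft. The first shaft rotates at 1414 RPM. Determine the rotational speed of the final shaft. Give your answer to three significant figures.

56.7 RPM

internal gear 41/22 = 1.8636 → 1414/1.8636 = 758.73 RPM
gear mesh 148/30 = 4.9333 → 758.73/4.9333 = 153.8 RPM
gear mesh 76/28 = 2.7143 → 153.8/2.7143 = 56.662 RPM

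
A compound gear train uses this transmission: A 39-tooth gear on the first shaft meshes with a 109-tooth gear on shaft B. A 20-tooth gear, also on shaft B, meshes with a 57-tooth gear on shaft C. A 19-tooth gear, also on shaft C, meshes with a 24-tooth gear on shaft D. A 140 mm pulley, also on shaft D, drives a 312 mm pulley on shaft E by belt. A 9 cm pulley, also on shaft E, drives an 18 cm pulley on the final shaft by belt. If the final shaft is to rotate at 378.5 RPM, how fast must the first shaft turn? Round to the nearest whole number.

16974 RPM

Overall ratio R = 2.7949 × 2.85 × 1.2632 × 2.2286 × 2 = 44.846.
Required input speed = output speed × R = 378.5 × 44.846 = 16974 RPM.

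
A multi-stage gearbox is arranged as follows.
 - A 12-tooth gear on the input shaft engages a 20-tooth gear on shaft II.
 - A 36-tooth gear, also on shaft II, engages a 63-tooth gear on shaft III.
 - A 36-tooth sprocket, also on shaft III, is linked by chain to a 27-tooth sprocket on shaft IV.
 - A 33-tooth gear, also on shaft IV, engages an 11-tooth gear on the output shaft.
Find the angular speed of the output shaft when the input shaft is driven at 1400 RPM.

1920 RPM

gear mesh 20/12 = 1.6667 → 1400/1.6667 = 840 RPM
gear mesh 63/36 = 1.75 → 840/1.75 = 480 RPM
chain 27/36 = 0.75 → 480/0.75 = 640 RPM
gear mesh 11/33 = 0.33333 → 640/0.33333 = 1920 RPM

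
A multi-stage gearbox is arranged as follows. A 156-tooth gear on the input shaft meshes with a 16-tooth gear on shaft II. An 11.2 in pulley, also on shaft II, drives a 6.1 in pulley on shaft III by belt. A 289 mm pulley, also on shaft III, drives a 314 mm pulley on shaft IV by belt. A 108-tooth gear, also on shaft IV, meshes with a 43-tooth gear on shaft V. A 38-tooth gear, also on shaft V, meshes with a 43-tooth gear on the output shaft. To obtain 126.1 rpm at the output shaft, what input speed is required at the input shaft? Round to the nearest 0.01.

3.45 rpm

Overall ratio R = 0.10256 × 0.54464 × 1.0865 × 0.39815 × 1.1316 = 0.027344.
Required input speed = output speed × R = 126.1 × 0.027344 = 3.4481 rpm.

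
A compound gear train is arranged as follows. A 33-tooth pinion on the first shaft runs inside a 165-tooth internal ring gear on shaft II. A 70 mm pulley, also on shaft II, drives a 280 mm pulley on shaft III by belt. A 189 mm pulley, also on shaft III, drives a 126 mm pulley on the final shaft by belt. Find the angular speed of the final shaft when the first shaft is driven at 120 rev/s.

the first shaft → shaft II (internal gear, 165/33): 120 ÷ 5 = 24 rev/s
shaft II → shaft III (belt, 280/70): 24 ÷ 4 = 6 rev/s
shaft III → the final shaft (belt, 126/189): 6 ÷ 0.66667 = 9 rev/s

9 rev/s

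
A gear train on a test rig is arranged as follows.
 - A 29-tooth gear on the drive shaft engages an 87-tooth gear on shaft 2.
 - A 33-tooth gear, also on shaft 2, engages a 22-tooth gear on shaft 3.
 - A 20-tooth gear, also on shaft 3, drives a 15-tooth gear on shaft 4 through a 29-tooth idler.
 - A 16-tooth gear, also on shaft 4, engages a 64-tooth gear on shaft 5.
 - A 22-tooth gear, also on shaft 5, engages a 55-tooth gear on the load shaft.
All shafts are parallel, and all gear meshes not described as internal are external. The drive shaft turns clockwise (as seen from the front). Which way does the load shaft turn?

the drive shaft → shaft 2: external mesh, 1 reversal → CCW.
shaft 2 → shaft 3: external mesh, 1 reversal → CW.
shaft 3 → shaft 4: driver → idler → driven is 2 external meshes, 2 reversals → CW.
shaft 4 → shaft 5: external mesh, 1 reversal → CCW.
shaft 5 → the load shaft: external mesh, 1 reversal → CW.
6 reversals in total — an even number — so the load shaft turns the same way as the drive shaft.

clockwise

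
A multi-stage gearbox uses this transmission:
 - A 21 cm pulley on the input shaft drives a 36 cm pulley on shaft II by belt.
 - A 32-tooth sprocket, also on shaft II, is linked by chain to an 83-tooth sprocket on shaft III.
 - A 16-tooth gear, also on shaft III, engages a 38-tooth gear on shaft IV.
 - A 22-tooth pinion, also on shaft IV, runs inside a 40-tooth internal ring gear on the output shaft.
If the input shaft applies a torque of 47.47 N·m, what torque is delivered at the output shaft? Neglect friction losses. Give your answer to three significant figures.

911 N·m

Belt: ratio = 36/21 = 1.7143; torque at shaft II = 47.47 × 1.7143 = 81.377 N·m.
Chain: ratio = 83/32 = 2.5938; torque at shaft III = 81.377 × 2.5938 = 211.07 N·m.
Gear mesh: ratio = 38/16 = 2.375; torque at shaft IV = 211.07 × 2.375 = 501.3 N·m.
Internal gear: ratio = 40/22 = 1.8182; torque at the output shaft = 501.3 × 1.8182 = 911.45 N·m.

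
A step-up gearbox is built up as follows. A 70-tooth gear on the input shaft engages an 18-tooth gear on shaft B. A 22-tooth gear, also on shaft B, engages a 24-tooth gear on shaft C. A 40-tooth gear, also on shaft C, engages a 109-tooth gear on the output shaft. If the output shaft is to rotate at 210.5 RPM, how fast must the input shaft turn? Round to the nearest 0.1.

Overall ratio R = 0.25714 × 1.0909 × 2.725 = 0.76442.
Required input speed = output speed × R = 210.5 × 0.76442 = 160.91 RPM.

160.9 RPM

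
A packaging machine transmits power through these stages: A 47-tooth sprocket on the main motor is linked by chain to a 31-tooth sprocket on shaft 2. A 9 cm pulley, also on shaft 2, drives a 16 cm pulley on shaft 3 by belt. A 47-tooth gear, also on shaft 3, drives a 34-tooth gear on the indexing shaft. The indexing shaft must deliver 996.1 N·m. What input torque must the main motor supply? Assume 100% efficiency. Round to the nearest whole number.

1174 N·m

Overall ratio R = 0.65957 × 1.7778 × 0.7234 = 0.84825.
Input torque = output torque / R = 996.1 / 0.84825 = 1174.3 N·m.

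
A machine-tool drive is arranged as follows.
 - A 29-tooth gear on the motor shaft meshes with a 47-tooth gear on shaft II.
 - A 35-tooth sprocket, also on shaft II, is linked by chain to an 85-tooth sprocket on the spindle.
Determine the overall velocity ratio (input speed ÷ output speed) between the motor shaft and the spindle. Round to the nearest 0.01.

Each stage contributes driven/driver: gear mesh 47/29 = 1.6207, chain 85/35 = 2.4286.
Overall: 1.6207 × 2.4286 = 3.936.

3.94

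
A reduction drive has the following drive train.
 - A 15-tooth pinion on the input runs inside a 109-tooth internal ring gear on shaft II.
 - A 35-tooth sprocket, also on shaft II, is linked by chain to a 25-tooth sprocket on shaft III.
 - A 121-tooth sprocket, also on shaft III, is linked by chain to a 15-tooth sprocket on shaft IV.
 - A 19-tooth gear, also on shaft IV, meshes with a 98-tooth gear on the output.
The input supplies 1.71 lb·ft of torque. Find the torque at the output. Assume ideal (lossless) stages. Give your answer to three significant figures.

After the internal gear (109/15): 1.71 × 7.2667 = 12.426 lb·ft
After the chain (25/35): 12.426 × 0.71429 = 8.8757 lb·ft
After the chain (15/121): 8.8757 × 0.12397 = 1.1003 lb·ft
After the gear mesh (98/19): 1.1003 × 5.1579 = 5.6752 lb·ft

5.68 lb·ft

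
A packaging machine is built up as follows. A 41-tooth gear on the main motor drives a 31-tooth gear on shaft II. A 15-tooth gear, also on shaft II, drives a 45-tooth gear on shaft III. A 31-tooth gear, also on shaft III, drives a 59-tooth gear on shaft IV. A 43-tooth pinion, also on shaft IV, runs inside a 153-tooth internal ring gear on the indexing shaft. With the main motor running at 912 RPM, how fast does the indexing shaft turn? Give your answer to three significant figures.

gear mesh 31/41 = 0.7561 → 912/0.7561 = 1206.2 RPM
gear mesh 45/15 = 3 → 1206.2/3 = 402.06 RPM
gear mesh 59/31 = 1.9032 → 402.06/1.9032 = 211.25 RPM
internal gear 153/43 = 3.5581 → 211.25/3.5581 = 59.372 RPM

59.4 RPM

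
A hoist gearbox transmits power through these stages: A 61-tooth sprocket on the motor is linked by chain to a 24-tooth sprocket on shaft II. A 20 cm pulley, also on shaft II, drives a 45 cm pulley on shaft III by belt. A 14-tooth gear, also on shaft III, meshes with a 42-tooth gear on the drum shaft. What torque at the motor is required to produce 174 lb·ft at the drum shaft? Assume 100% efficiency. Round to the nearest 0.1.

Overall ratio R = 0.39344 × 2.25 × 3 = 2.6557.
Input torque = output torque / R = 174 / 2.6557 = 65.519 lb·ft.

65.5 lb·ft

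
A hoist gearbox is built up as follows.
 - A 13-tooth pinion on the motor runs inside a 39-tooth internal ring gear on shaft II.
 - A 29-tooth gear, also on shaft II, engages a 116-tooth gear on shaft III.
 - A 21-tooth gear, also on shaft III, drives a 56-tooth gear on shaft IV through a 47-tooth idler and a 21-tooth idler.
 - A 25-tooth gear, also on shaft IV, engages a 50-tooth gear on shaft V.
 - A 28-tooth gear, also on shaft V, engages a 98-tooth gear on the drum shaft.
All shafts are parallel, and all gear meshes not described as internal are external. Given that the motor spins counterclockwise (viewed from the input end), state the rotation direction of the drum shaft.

counterclockwise

the motor → shaft II: internal mesh, same direction → CCW.
shaft II → shaft III: external mesh, 1 reversal → CW.
shaft III → shaft IV: driver → idler → idler → driven is 3 external meshes, 3 reversals → CCW.
shaft IV → shaft V: external mesh, 1 reversal → CW.
shaft V → the drum shaft: external mesh, 1 reversal → CCW.
6 reversals in total — an even number — so the drum shaft turns the same way as the motor.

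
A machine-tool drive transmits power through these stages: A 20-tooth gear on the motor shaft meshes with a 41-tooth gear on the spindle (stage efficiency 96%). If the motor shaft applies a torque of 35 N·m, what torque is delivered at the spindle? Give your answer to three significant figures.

Gear mesh: ratio = 41/20 = 2.05; torque at the spindle = 35 × 2.05 × 0.96 = 68.88 N·m.

68.9 N·m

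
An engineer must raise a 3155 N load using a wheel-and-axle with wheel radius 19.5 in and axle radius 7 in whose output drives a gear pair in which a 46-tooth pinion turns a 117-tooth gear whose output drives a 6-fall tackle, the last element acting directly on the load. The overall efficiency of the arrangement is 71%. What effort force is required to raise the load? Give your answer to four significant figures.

Wheel-and-axle MA = R/r = 19.5/7 = 2.7857.
Gear pair MA = 117/46 = 2.5435.
Block-and-tackle MA = number of supporting rope parts = 6.
Combined ideal MA = 2.7857 × 2.5435 × 6 = 42.512.
Actual MA = 42.512 × 0.71 = 30.184.
Effort = load / actual MA = 3155 / 30.184 = 104.53 N.

104.5 N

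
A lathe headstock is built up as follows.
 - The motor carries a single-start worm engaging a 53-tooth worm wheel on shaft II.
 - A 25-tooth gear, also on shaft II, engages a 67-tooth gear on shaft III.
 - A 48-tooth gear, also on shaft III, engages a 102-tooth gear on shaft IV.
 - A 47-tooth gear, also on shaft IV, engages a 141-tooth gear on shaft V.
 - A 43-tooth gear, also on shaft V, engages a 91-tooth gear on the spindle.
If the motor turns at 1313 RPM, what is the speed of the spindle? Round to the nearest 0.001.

0.685 RPM

the motor → shaft II (worm, 53/1): 1313 ÷ 53 = 24.774 RPM
shaft II → shaft III (gear mesh, 67/25): 24.774 ÷ 2.68 = 9.2439 RPM
shaft III → shaft IV (gear mesh, 102/48): 9.2439 ÷ 2.125 = 4.3501 RPM
shaft IV → shaft V (gear mesh, 141/47): 4.3501 ÷ 3 = 1.45 RPM
shaft V → the spindle (gear mesh, 91/43): 1.45 ÷ 2.1163 = 0.68517 RPM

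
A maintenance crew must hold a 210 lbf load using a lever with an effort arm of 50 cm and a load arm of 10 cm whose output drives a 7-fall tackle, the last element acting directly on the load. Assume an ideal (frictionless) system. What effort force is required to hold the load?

Lever MA = effort arm / load arm = 50/10 = 5.
Block-and-tackle MA = number of supporting rope parts = 7.
Combined ideal MA = 5 × 7 = 35.
Effort = load / MA = 210 / 35 = 6 lbf.

6 lbf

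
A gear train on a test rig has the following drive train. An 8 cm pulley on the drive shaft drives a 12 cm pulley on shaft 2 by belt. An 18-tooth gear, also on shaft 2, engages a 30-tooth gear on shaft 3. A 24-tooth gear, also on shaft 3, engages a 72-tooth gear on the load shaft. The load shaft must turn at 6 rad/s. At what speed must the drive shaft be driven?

45 rad/s

Overall ratio R = 1.5 × 1.6667 × 3 = 7.5.
Required input speed = output speed × R = 6 × 7.5 = 45 rad/s.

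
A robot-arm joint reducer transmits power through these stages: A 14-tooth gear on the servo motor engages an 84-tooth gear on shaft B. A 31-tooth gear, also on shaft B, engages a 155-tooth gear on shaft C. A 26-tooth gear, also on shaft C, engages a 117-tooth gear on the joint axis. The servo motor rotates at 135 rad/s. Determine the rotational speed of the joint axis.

Gear mesh: ratio = 84/14 = 6, so shaft B turns at 135 / 6 = 22.5 rad/s.
Gear mesh: ratio = 155/31 = 5, so shaft C turns at 22.5 / 5 = 4.5 rad/s.
Gear mesh: ratio = 117/26 = 4.5, so the joint axis turns at 4.5 / 4.5 = 1 rad/s.

1 rad/s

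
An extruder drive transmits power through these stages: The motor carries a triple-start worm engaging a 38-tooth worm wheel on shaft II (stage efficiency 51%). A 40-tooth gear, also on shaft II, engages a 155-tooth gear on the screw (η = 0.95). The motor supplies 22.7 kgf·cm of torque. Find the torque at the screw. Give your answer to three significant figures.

540 kgf·cm

After the worm (38/3): 22.7 × 12.667 × 0.51 = 146.64 kgf·cm
After the gear mesh (155/40): 146.64 × 3.875 × 0.95 = 539.83 kgf·cm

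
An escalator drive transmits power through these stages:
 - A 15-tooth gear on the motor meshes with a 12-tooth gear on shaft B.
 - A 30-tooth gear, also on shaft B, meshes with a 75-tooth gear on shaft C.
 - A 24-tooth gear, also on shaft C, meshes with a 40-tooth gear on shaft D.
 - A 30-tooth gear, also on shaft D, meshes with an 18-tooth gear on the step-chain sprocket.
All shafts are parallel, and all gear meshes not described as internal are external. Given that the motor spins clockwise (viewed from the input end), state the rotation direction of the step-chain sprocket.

the motor → shaft B: external mesh, 1 reversal → CCW.
shaft B → shaft C: external mesh, 1 reversal → CW.
shaft C → shaft D: external mesh, 1 reversal → CCW.
shaft D → the step-chain sprocket: external mesh, 1 reversal → CW.
4 reversals in total — an even number — so the step-chain sprocket turns the same way as the motor.

clockwise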